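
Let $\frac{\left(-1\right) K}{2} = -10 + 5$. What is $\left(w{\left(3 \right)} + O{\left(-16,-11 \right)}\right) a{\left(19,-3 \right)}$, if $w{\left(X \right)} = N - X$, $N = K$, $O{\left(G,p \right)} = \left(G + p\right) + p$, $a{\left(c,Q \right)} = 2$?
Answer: $-62$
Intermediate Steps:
$O{\left(G,p \right)} = G + 2 p$
$K = 10$ ($K = - 2 \left(-10 + 5\right) = \left(-2\right) \left(-5\right) = 10$)
$N = 10$
$w{\left(X \right)} = 10 - X$
$\left(w{\left(3 \right)} + O{\left(-16,-11 \right)}\right) a{\left(19,-3 \right)} = \left(\left(10 - 3\right) + \left(-16 + 2 \left(-11\right)\right)\right) 2 = \left(\left(10 - 3\right) - 38\right) 2 = \left(7 - 38\right) 2 = \left(-31\right) 2 = -62$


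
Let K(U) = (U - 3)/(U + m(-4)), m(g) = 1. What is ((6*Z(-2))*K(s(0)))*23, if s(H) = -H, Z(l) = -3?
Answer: 1242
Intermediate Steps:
K(U) = (-3 + U)/(1 + U) (K(U) = (U - 3)/(U + 1) = (-3 + U)/(1 + U))
((6*Z(-2))*K(s(0)))*23 = ((6*(-3))*((-3 - 1*0)/(1 - 1*0)))*23 = -18*(-3 + 0)/(1 + 0)*23 = -18*(-3)/1*23 = -18*(-3)*23 = 54*23 = 1242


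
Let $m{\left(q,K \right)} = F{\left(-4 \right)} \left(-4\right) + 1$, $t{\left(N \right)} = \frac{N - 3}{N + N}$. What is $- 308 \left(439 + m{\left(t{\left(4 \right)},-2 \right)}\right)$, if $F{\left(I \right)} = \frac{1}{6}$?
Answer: $- \frac{405944}{3} \approx -1.3531 \cdot 10^{5}$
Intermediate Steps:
$t{\left(N \right)} = \frac{-3 + N}{2 N}$
$F{\left(I \right)} = \frac{1}{6}$
$m{\left(q,K \right)} = \frac{1}{3}$ ($m{\left(q,K \right)} = \frac{1}{6} \left(-4\right) + 1 = - \frac{2}{3} + 1 = \frac{1}{3}$)
$- 308 \left(439 + m{\left(t{\left(4 \right)},-2 \right)}\right) = - 308 \left(439 + \frac{1}{3}\right) = \left(-308\right) \frac{1318}{3} = - \frac{405944}{3}$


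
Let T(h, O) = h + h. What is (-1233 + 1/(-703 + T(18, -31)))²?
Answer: 676361497744/444889 ≈ 1.5203e+6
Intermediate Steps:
T(h, O) = 2*h
(-1233 + 1/(-703 + T(18, -31)))² = (-1233 + 1/(-703 + 2*18))² = (-1233 + 1/(-703 + 36))² = (-1233 + 1/(-667))² = (-1233 - 1/667)² = (-822412/667)² = 676361497744/444889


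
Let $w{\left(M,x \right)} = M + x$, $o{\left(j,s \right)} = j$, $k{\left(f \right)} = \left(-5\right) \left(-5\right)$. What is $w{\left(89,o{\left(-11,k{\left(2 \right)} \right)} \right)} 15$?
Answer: $1170$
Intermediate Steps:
$k{\left(f \right)} = 25$
$w{\left(89,o{\left(-11,k{\left(2 \right)} \right)} \right)} 15 = \left(89 - 11\right) 15 = 78 \cdot 15 = 1170$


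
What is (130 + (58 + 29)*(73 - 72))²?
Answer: 47089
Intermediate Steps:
(130 + (58 + 29)*(73 - 72))² = (130 + 87*1)² = (130 + 87)² = 217² = 47089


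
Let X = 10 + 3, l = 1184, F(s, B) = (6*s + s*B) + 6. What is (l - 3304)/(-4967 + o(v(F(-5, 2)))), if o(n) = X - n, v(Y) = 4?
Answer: 1060/2479 ≈ 0.42759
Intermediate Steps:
F(s, B) = 6 + 6*s + B*s (F(s, B) = (6*s + B*s) + 6 = 6 + 6*s + B*s)
X = 13
o(n) = 13 - n
(l - 3304)/(-4967 + o(v(F(-5, 2)))) = (1184 - 3304)/(-4967 + (13 - 1*4)) = -2120/(-4967 + (13 - 4)) = -2120/(-4967 + 9) = -2120/(-4958) = -2120*(-1/4958) = 1060/2479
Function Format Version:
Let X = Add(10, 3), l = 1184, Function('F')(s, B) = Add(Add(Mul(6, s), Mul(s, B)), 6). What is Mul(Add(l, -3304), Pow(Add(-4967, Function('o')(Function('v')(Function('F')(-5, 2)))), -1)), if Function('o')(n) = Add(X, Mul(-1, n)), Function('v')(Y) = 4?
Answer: Rational(1060, 2479) ≈ 0.42759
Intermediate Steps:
Function('F')(s, B) = Add(6, Mul(6, s), Mul(B, s)) (Function('F')(s, B) = Add(Add(Mul(6, s), Mul(B, s)), 6) = Add(6, Mul(6, s), Mul(B, s)))
X = 13
Function('o')(n) = Add(13, Mul(-1, n))
Mul(Add(l, -3304), Pow(Add(-4967, Function('o')(Function('v')(Function('F')(-5, 2)))), -1)) = Mul(Add(1184, -3304), Pow(Add(-4967, Add(13, Mul(-1, 4))), -1)) = Mul(-2120, Pow(Add(-4967, Add(13, -4)), -1)) = Mul(-2120, Pow(Add(-4967, 9), -1)) = Mul(-2120, Pow(-4958, -1)) = Mul(-2120, Rational(-1, 4958)) = Rational(1060, 2479)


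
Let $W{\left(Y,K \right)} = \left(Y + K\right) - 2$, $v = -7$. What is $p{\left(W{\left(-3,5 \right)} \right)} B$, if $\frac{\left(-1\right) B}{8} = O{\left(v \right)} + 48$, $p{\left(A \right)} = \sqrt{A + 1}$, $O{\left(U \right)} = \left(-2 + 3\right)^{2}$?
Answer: $-392$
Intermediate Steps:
$W{\left(Y,K \right)} = -2 + K + Y$ ($W{\left(Y,K \right)} = \left(K + Y\right) - 2 = -2 + K + Y$)
$O{\left(U \right)} = 1$ ($O{\left(U \right)} = 1^{2} = 1$)
$p{\left(A \right)} = \sqrt{1 + A}$
$B = -392$ ($B = - 8 \left(1 + 48\right) = \left(-8\right) 49 = -392$)
$p{\left(W{\left(-3,5 \right)} \right)} B = \sqrt{1 - 0} \left(-392\right) = \sqrt{1 + 0} \left(-392\right) = \sqrt{1} \left(-392\right) = 1 \left(-392\right) = -392$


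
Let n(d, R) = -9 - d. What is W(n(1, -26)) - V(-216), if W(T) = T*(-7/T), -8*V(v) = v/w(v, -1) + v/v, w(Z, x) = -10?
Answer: -167/40 ≈ -4.1750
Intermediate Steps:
V(v) = -⅛ + v/80 (V(v) = -(v/(-10) + v/v)/8 = -(v*(-⅒) + 1)/8 = -(-v/10 + 1)/8 = -(1 - v/10)/8 = -⅛ + v/80)
W(T) = -7
W(n(1, -26)) - V(-216) = -7 - (-⅛ + (1/80)*(-216)) = -7 - (-⅛ - 27/10) = -7 - 1*(-113/40) = -7 + 113/40 = -167/40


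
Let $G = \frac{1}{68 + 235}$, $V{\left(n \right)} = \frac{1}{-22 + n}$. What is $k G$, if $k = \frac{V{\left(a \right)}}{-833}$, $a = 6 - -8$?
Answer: $\frac{1}{2019192} \approx 4.9525 \cdot 10^{-7}$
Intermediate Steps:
$a = 14$ ($a = 6 + 8 = 14$)
$G = \frac{1}{303} \approx 0.0033003$
$k = \frac{1}{6664}$ ($k = \frac{1}{\left(-22 + 14\right) \left(-833\right)} = \frac{1}{-8} \left(- \frac{1}{833}\right) = \left(- \frac{1}{8}\right) \left(- \frac{1}{833}\right) = \frac{1}{6664} \approx 0.00015006$)
$k G = \frac{1}{6664} \cdot \frac{1}{303} = \frac{1}{2019192}$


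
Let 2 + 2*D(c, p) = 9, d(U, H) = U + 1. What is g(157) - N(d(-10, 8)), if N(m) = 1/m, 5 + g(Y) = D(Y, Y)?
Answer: -25/18 ≈ -1.3889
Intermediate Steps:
d(U, H) = 1 + U
D(c, p) = 7/2 (D(c, p) = -1 + (1/2)*9 = -1 + 9/2 = 7/2)
g(Y) = -3/2 (g(Y) = -5 + 7/2 = -3/2)
g(157) - N(d(-10, 8)) = -3/2 - 1/(1 - 10) = -3/2 - 1/(-9) = -3/2 - 1*(-1/9) = -3/2 + 1/9 = -25/18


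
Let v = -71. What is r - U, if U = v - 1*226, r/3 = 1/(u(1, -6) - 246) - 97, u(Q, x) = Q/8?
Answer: 11778/1967 ≈ 5.9878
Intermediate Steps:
u(Q, x) = Q/8 (u(Q, x) = Q*(1/8) = Q/8)
r = -572421/1967 (r = 3*(1/((1/8)*1 - 246) - 97) = 3*(1/(1/8 - 246) - 97) = 3*(1/(-1967/8) - 97) = 3*(-8/1967 - 97) = 3*(-190807/1967) = -572421/1967 ≈ -291.01)
U = -297 (U = -71 - 1*226 = -71 - 226 = -297)
r - U = -572421/1967 - 1*(-297) = -572421/1967 + 297 = 11778/1967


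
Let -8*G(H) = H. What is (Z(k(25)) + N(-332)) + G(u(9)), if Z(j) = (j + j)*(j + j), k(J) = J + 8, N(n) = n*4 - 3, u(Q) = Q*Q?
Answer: 24119/8 ≈ 3014.9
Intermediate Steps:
u(Q) = Q**2
N(n) = -3 + 4*n (N(n) = 4*n - 3 = -3 + 4*n)
G(H) = -H/8
k(J) = 8 + J
Z(j) = 4*j**2 (Z(j) = (2*j)*(2*j) = 4*j**2)
(Z(k(25)) + N(-332)) + G(u(9)) = (4*(8 + 25)**2 + (-3 + 4*(-332))) - 1/8*9**2 = (4*33**2 + (-3 - 1328)) - 1/8*81 = (4*1089 - 1331) - 81/8 = (4356 - 1331) - 81/8 = 3025 - 81/8 = 24119/8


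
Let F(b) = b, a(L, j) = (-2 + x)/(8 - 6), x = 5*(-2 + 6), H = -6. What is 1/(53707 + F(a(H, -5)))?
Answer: 1/53716 ≈ 1.8616e-5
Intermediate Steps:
x = 20 (x = 5*4 = 20)
a(L, j) = 9 (a(L, j) = (-2 + 20)/(8 - 6) = 18/2 = 18*(1/2) = 9)
1/(53707 + F(a(H, -5))) = 1/(53707 + 9) = 1/53716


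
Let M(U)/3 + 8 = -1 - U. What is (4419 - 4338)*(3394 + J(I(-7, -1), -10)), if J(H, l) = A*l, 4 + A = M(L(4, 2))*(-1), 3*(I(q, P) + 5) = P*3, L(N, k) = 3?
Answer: 248994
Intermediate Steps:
I(q, P) = -5 + P (I(q, P) = -5 + (P*3)/3 = -5 + (3*P)/3 = -5 + P)
M(U) = -27 - 3*U (M(U) = -24 + 3*(-1 - U) = -24 + (-3 - 3*U) = -27 - 3*U)
A = 32 (A = -4 + (-27 - 3*3)*(-1) = -4 + (-27 - 9)*(-1) = -4 - 36*(-1) = -4 + 36 = 32)
J(H, l) = 32*l
(4419 - 4338)*(3394 + J(I(-7, -1), -10)) = (4419 - 4338)*(3394 + 32*(-10)) = 81*(3394 - 320) = 81*3074 = 248994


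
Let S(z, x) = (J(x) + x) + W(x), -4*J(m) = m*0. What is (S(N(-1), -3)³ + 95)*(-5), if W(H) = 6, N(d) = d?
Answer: -610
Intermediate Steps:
J(m) = 0 (J(m) = -m*0/4 = -¼*0 = 0)
S(z, x) = 6 + x (S(z, x) = (0 + x) + 6 = x + 6 = 6 + x)
(S(N(-1), -3)³ + 95)*(-5) = ((6 - 3)³ + 95)*(-5) = (3³ + 95)*(-5) = (27 + 95)*(-5) = 122*(-5) = -610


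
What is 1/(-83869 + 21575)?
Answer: -1/62294 ≈ -1.6053e-5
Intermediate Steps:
1/(-83869 + 21575) = 1/(-62294) = -1/62294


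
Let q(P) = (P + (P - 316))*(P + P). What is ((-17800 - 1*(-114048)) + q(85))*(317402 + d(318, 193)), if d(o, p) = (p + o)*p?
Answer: 29715833700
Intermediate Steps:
q(P) = 2*P*(-316 + 2*P) (q(P) = (P + (-316 + P))*(2*P) = (-316 + 2*P)*(2*P) = 2*P*(-316 + 2*P))
d(o, p) = p*(o + p) (d(o, p) = (o + p)*p = p*(o + p))
((-17800 - 1*(-114048)) + q(85))*(317402 + d(318, 193)) = ((-17800 - 1*(-114048)) + 4*85*(-158 + 85))*(317402 + 193*(318 + 193)) = ((-17800 + 114048) + 4*85*(-73))*(317402 + 193*511) = (96248 - 24820)*(317402 + 98623) = 71428*416025 = 29715833700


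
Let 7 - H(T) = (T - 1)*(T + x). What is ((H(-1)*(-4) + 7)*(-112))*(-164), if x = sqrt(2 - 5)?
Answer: -238784 - 146944*I*sqrt(3) ≈ -2.3878e+5 - 2.5451e+5*I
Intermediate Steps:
x = I*sqrt(3) (x = sqrt(-3) = I*sqrt(3) ≈ 1.732*I)
H(T) = 7 - (-1 + T)*(T + I*sqrt(3)) (H(T) = 7 - (T - 1)*(T + I*sqrt(3)) = 7 - (-1 + T)*(T + I*sqrt(3)))
((H(-1)*(-4) + 7)*(-112))*(-164) = (((7 - 1 - 1*(-1)**2 + I*sqrt(3) - 1*I*(-1)*sqrt(3))*(-4) + 7)*(-112))*(-164) = (((7 - 1 - 1*1 + I*sqrt(3) + I*sqrt(3))*(-4) + 7)*(-112))*(-164) = (((7 - 1 - 1 + I*sqrt(3) + I*sqrt(3))*(-4) + 7)*(-112))*(-164) = (((5 + 2*I*sqrt(3))*(-4) + 7)*(-112))*(-164) = (((-20 - 8*I*sqrt(3)) + 7)*(-112))*(-164) = ((-13 - 8*I*sqrt(3))*(-112))*(-164) = (1456 + 896*I*sqrt(3))*(-164) = -238784 - 146944*I*sqrt(3)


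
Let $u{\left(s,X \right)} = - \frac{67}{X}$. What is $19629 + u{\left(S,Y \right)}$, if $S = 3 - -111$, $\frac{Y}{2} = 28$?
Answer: $\frac{1099157}{56} \approx 19628.0$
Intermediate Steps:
$Y = 56$ ($Y = 2 \cdot 28 = 56$)
$S = 114$ ($S = 3 + 111 = 114$)
$19629 + u{\left(S,Y \right)} = 19629 - \frac{67}{56} = \frac{1099157}{56}$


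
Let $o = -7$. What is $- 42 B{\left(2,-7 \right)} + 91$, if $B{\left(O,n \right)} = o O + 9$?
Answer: $301$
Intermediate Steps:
$B{\left(O,n \right)} = 9 - 7 O$ ($B{\left(O,n \right)} = - 7 O + 9 = 9 - 7 O$)
$- 42 B{\left(2,-7 \right)} + 91 = - 42 \left(9 - 14\right) + 91 = \left(-42\right) \left(-5\right) + 91 = 210 + 91 = 301$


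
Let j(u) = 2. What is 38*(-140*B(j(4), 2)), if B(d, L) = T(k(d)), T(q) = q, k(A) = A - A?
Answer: 0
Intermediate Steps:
k(A) = 0
B(d, L) = 0
38*(-140*B(j(4), 2)) = 38*(-140*0) = 38*0 = 0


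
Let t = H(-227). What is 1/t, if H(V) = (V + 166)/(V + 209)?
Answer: 18/61 ≈ 0.29508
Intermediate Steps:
H(V) = (166 + V)/(209 + V)
t = 61/18 (t = (166 - 227)/(209 - 227) = -61/(-18) = -1/18*(-61) = 61/18 ≈ 3.3889)
1/t = 1/(61/18) = 18/61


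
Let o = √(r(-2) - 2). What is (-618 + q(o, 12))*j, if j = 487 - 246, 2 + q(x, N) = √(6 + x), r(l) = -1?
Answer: -149420 + 241*√(6 + I*√3) ≈ -1.4882e+5 + 84.35*I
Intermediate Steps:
o = I*√3 (o = √(-1 - 2) = √(-3) = I*√3 ≈ 1.732*I)
q(x, N) = -2 + √(6 + x)
j = 241
(-618 + q(o, 12))*j = (-618 + (-2 + √(6 + I*√3)))*241 = (-620 + √(6 + I*√3))*241 = -149420 + 241*√(6 + I*√3)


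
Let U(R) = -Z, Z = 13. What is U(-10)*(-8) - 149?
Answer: -45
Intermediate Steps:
U(R) = -13 (U(R) = -1*13 = -13)
U(-10)*(-8) - 149 = -13*(-8) - 149 = 104 - 149 = -45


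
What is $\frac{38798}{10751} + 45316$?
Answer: $\frac{487231114}{10751} \approx 45320.0$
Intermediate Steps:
$\frac{38798}{10751} + 45316 = \frac{487231114}{10751}$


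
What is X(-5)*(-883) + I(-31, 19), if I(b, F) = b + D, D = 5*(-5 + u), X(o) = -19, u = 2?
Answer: 16731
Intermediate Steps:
D = -15 (D = 5*(-5 + 2) = 5*(-3) = -15)
I(b, F) = -15 + b (I(b, F) = b - 15 = -15 + b)
X(-5)*(-883) + I(-31, 19) = -19*(-883) + (-15 - 31) = 16777 - 46 = 16731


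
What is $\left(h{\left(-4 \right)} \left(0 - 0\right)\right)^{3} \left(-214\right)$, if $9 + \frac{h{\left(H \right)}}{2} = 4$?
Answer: $0$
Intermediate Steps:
$h{\left(H \right)} = -10$ ($h{\left(H \right)} = -18 + 2 \cdot 4 = -18 + 8 = -10$)
$\left(h{\left(-4 \right)} \left(0 - 0\right)\right)^{3} \left(-214\right) = \left(- 10 \left(0 - 0\right)\right)^{3} \left(-214\right) = \left(- 10 \left(0 + 0\right)\right)^{3} \left(-214\right) = \left(\left(-10\right) 0\right)^{3} \left(-214\right) = 0^{3} \left(-214\right) = 0 \left(-214\right) = 0$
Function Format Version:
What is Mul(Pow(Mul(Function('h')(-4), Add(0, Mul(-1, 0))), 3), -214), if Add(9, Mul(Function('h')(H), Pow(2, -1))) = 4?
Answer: 0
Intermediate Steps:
Function('h')(H) = -10 (Function('h')(H) = Add(-18, Mul(2, 4)) = Add(-18, 8) = -10)
Mul(Pow(Mul(Function('h')(-4), Add(0, Mul(-1, 0))), 3), -214) = Mul(Pow(Mul(-10, Add(0, Mul(-1, 0))), 3), -214) = Mul(Pow(Mul(-10, Add(0, 0)), 3), -214) = Mul(Pow(Mul(-10, 0), 3), -214) = Mul(Pow(0, 3), -214) = Mul(0, -214) = 0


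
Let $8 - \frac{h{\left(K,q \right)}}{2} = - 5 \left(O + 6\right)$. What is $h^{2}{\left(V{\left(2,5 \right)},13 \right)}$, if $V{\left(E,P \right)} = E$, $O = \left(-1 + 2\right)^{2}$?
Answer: $7396$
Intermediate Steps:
$O = 1$ ($O = 1^{2} = 1$)
$h{\left(K,q \right)} = 86$ ($h{\left(K,q \right)} = 16 - 2 \left(- 5 \left(1 + 6\right)\right) = 16 - 2 \left(\left(-5\right) 7\right) = 16 - -70 = 16 + 70 = 86$)
$h^{2}{\left(V{\left(2,5 \right)},13 \right)} = 86^{2} = 7396$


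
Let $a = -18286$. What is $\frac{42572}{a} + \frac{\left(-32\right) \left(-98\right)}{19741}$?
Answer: $- \frac{391534478}{180491963} \approx -2.1693$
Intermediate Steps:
$\frac{42572}{a} + \frac{\left(-32\right) \left(-98\right)}{19741} = \frac{42572}{-18286} + \frac{\left(-32\right) \left(-98\right)}{19741} = 42572 \left(- \frac{1}{18286}\right) + 3136 \cdot \frac{1}{19741} = - \frac{21286}{9143} + \frac{3136}{19741} = - \frac{391534478}{180491963}$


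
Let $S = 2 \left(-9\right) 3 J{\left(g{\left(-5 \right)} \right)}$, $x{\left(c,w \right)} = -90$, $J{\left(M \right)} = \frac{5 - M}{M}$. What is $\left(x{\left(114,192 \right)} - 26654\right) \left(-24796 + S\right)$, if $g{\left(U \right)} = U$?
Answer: $660255872$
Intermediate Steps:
$J{\left(M \right)} = \frac{5 - M}{M}$
$S = 108$ ($S = 2 \left(-9\right) 3 \frac{5 - -5}{-5} = \left(-18\right) 3 \left(- \frac{5 + 5}{5}\right) = - 54 \left(\left(- \frac{1}{5}\right) 10\right) = \left(-54\right) \left(-2\right) = 108$)
$\left(x{\left(114,192 \right)} - 26654\right) \left(-24796 + S\right) = \left(-90 - 26654\right) \left(-24796 + 108\right) = \left(-90 - 26654\right) \left(-24688\right) = \left(-26744\right) \left(-24688\right) = 660255872$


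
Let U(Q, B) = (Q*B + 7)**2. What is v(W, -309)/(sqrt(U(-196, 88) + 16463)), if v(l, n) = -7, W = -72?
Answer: -7*sqrt(4644821)/37158568 ≈ -0.00040600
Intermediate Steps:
U(Q, B) = (7 + B*Q)**2 (U(Q, B) = (B*Q + 7)**2 = (7 + B*Q)**2)
v(W, -309)/(sqrt(U(-196, 88) + 16463)) = -7/sqrt((7 + 88*(-196))**2 + 16463) = -7/sqrt((7 - 17248)**2 + 16463) = -7/sqrt((-17241)**2 + 16463) = -7/sqrt(297252081 + 16463) = -7*sqrt(4644821)/37158568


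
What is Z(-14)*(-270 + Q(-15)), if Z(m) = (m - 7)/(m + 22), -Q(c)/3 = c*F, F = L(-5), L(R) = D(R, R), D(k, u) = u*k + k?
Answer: -6615/4 ≈ -1653.8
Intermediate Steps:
D(k, u) = k + k*u (D(k, u) = k*u + k = k + k*u)
L(R) = R*(1 + R)
F = 20 (F = -5*(1 - 5) = -5*(-4) = 20)
Q(c) = -60*c (Q(c) = -3*c*20 = -60*c)
Z(m) = (-7 + m)/(22 + m)
Z(-14)*(-270 + Q(-15)) = ((-7 - 14)/(22 - 14))*(-270 - 60*(-15)) = (-21/8)*(-270 + 900) = ((⅛)*(-21))*630 = -21/8*630 = -6615/4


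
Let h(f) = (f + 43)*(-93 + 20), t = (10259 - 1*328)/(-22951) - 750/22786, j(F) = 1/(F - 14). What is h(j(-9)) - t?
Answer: -18856236846448/6014057089 ≈ -3135.4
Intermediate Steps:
j(F) = 1/(-14 + F)
t = -121750508/261480743 (t = (10259 - 328)*(-1/22951) - 750*1/22786 = 9931*(-1/22951) - 375/11393 = -9931/22951 - 375/11393 = -121750508/261480743 ≈ -0.46562)
h(f) = -3139 - 73*f (h(f) = (43 + f)*(-73) = -3139 - 73*f)
h(j(-9)) - t = (-3139 - 73/(-14 - 9)) - 1*(-121750508/261480743) = (-3139 - 73/(-23)) + 121750508/261480743 = (-3139 - 73*(-1/23)) + 121750508/261480743 = (-3139 + 73/23) + 121750508/261480743 = -72124/23 + 121750508/261480743 = -18856236846448/6014057089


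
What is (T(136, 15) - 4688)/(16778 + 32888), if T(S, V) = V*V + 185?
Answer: -2139/24833 ≈ -0.086135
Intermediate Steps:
T(S, V) = 185 + V² (T(S, V) = V² + 185 = 185 + V²)
(T(136, 15) - 4688)/(16778 + 32888) = ((185 + 15²) - 4688)/(16778 + 32888) = ((185 + 225) - 4688)/49666 = (410 - 4688)*(1/49666) = -4278*1/49666 = -2139/24833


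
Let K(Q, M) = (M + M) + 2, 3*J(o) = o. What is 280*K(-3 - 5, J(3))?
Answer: 1120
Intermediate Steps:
J(o) = o/3
K(Q, M) = 2 + 2*M (K(Q, M) = 2*M + 2 = 2 + 2*M)
280*K(-3 - 5, J(3)) = 280*(2 + 2*((⅓)*3)) = 280*(2 + 2*1) = 280*(2 + 2) = 280*4 = 1120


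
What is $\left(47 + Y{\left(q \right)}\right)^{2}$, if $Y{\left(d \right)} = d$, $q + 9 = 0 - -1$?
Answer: $1521$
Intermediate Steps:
$q = -8$ ($q = -9 + \left(0 - -1\right) = -9 + \left(0 + 1\right) = -9 + 1 = -8$)
$\left(47 + Y{\left(q \right)}\right)^{2} = \left(47 - 8\right)^{2} = 39^{2} = 1521$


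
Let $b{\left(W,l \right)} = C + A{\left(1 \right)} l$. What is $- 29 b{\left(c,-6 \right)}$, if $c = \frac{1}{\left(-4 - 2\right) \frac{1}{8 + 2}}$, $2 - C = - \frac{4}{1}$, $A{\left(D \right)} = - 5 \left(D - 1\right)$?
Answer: $-174$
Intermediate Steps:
$A{\left(D \right)} = 5 - 5 D$ ($A{\left(D \right)} = - 5 \left(-1 + D\right) = 5 - 5 D$)
$C = 6$ ($C = 2 - - \frac{4}{1} = 2 - \left(-4\right) 1 = 2 - -4 = 2 + 4 = 6$)
$c = - \frac{5}{3}$ ($c = \frac{1}{\left(-6\right) \frac{1}{10}} = \frac{1}{- \frac{3}{5}} = - \frac{5}{3} \approx -1.6667$)
$b{\left(W,l \right)} = 6$ ($b{\left(W,l \right)} = 6 + \left(5 - 5\right) l = 6 + 0 l = 6 + 0 = 6$)
$- 29 b{\left(c,-6 \right)} = \left(-29\right) 6 = -174$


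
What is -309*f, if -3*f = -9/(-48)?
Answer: 309/16 ≈ 19.313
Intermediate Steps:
f = -1/16 (f = -(-3)/(-48) = -(-3)*(-1)/48 = -1/3*3/16 = -1/16 ≈ -0.062500)
-309*f = -309*(-1/16) = 309/16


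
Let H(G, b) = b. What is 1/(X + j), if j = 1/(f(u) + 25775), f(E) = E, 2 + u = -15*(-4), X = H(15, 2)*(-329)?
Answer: -25833/16998113 ≈ -0.0015198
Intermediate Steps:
X = -658 (X = 2*(-329) = -658)
u = 58 (u = -2 - 15*(-4) = -2 + 60 = 58)
j = 1/25833 (j = 1/(58 + 25775) = 1/25833 ≈ 3.8710e-5)
1/(X + j) = 1/(-658 + 1/25833) = 1/(-16998113/25833) = -25833/16998113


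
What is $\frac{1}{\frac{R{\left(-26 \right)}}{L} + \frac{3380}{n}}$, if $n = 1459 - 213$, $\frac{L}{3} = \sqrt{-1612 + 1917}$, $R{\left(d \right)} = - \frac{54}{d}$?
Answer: $\frac{54270184150}{147186236051} - \frac{45411093 \sqrt{305}}{147186236051} \approx 0.36333$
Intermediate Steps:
$L = 3 \sqrt{305}$ ($L = 3 \sqrt{-1612 + 1917} = 3 \sqrt{305} \approx 52.393$)
$n = 1246$
$\frac{1}{\frac{R{\left(-26 \right)}}{L} + \frac{3380}{n}} = \frac{1}{\frac{\left(-54\right) \frac{1}{-26}}{3 \sqrt{305}} + \frac{3380}{1246}} = \frac{1}{\left(-54\right) \left(- \frac{1}{26}\right) \frac{\sqrt{305}}{915} + 3380 \cdot \frac{1}{1246}} = \frac{1}{\frac{27 \frac{\sqrt{305}}{915}}{13} + \frac{1690}{623}} = \frac{1}{\frac{9 \sqrt{305}}{3965} + \frac{1690}{623}} = \frac{1}{\frac{1690}{623} + \frac{9 \sqrt{305}}{3965}}$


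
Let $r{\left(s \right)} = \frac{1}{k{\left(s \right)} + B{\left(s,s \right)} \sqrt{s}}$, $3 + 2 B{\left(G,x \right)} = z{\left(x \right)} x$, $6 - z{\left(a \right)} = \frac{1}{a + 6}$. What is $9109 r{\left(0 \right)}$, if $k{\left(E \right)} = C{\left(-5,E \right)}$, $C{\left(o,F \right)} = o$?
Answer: $- \frac{9109}{5} \approx -1821.8$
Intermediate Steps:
$z{\left(a \right)} = 6 - \frac{1}{6 + a}$ ($z{\left(a \right)} = 6 - \frac{1}{a + 6} = 6 - \frac{1}{6 + a}$)
$B{\left(G,x \right)} = - \frac{3}{2} + \frac{x \left(35 + 6 x\right)}{2 \left(6 + x\right)}$ ($B{\left(G,x \right)} = - \frac{3}{2} + \frac{\frac{35 + 6 x}{6 + x} x}{2} = - \frac{3}{2} + \frac{x \frac{1}{6 + x} \left(35 + 6 x\right)}{2} = - \frac{3}{2} + \frac{x \left(35 + 6 x\right)}{2 \left(6 + x\right)}$)
$k{\left(E \right)} = -5$
$r{\left(s \right)} = \frac{1}{-5 + \frac{\sqrt{s} \left(-9 + 3 s^{2} + 16 s\right)}{6 + s}}$ ($r{\left(s \right)} = \frac{1}{-5 + \frac{-9 + 3 s^{2} + 16 s}{6 + s} \sqrt{s}} = \frac{1}{-5 + \frac{\sqrt{s} \left(-9 + 3 s^{2} + 16 s\right)}{6 + s}}$)
$9109 r{\left(0 \right)} = 9109 \frac{2 \left(6 + 0\right)}{-60 - 0 + \sqrt{0} \left(-18 - 0 + 0 \left(35 + 6 \cdot 0\right)\right)} = 9109 \cdot 2 \frac{1}{-60 + 0 + 0 \left(-18 + 0 + 0 \left(35 + 0\right)\right)} 6 = 9109 \cdot 2 \frac{1}{-60 + 0 + 0 \left(-18 + 0 + 0 \cdot 35\right)} 6 = 9109 \cdot 2 \frac{1}{-60 + 0 + 0 \left(-18 + 0 + 0\right)} 6 = 9109 \cdot 2 \frac{1}{-60 + 0 + 0 \left(-18\right)} 6 = 9109 \cdot 2 \frac{1}{-60 + 0 + 0} \cdot 6 = 9109 \cdot 2 \frac{1}{-60} \cdot 6 = 9109 \cdot 2 \left(- \frac{1}{60}\right) 6 = 9109 \left(- \frac{1}{5}\right) = - \frac{9109}{5}$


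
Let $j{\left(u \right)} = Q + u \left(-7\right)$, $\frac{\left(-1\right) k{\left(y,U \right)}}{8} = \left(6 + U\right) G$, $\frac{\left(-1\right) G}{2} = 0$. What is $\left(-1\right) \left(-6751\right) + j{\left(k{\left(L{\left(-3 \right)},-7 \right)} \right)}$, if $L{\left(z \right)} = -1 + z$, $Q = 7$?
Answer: $6758$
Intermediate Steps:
$G = 0$ ($G = \left(-2\right) 0 = 0$)
$k{\left(y,U \right)} = 0$ ($k{\left(y,U \right)} = - 8 \left(6 + U\right) 0 = \left(-8\right) 0 = 0$)
$j{\left(u \right)} = 7 - 7 u$ ($j{\left(u \right)} = 7 + u \left(-7\right) = 7 - 7 u$)
$\left(-1\right) \left(-6751\right) + j{\left(k{\left(L{\left(-3 \right)},-7 \right)} \right)} = \left(-1\right) \left(-6751\right) + \left(7 - 0\right) = 6751 + \left(7 + 0\right) = 6751 + 7 = 6758$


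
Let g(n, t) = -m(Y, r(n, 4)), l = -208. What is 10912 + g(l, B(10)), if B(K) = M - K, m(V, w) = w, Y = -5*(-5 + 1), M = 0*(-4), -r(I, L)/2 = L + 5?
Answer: 10930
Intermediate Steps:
r(I, L) = -10 - 2*L (r(I, L) = -2*(L + 5) = -2*(5 + L) = -10 - 2*L)
M = 0
Y = 20 (Y = -5*(-4) = 20)
B(K) = -K (B(K) = 0 - K = -K)
g(n, t) = 18 (g(n, t) = -(-10 - 2*4) = -(-10 - 8) = -1*(-18) = 18)
10912 + g(l, B(10)) = 10912 + 18 = 10930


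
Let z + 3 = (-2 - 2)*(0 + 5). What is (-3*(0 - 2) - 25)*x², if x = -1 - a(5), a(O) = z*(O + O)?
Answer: -996379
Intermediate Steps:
z = -23 (z = -3 + (-2 - 2)*(0 + 5) = -3 - 4*5 = -3 - 20 = -23)
a(O) = -46*O (a(O) = -23*(O + O) = -46*O)
x = 229 (x = -1 - (-46)*5 = -1 - 1*(-230) = -1 + 230 = 229)
(-3*(0 - 2) - 25)*x² = (-3*(0 - 2) - 25)*229² = (-3*(-2) - 25)*52441 = (6 - 25)*52441 = -19*52441 = -996379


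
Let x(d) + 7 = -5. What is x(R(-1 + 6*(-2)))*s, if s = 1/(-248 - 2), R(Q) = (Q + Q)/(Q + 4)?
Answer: 6/125 ≈ 0.048000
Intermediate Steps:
R(Q) = 2*Q/(4 + Q) (R(Q) = (2*Q)/(4 + Q) = 2*Q/(4 + Q))
x(d) = -12 (x(d) = -7 - 5 = -12)
s = -1/250 (s = 1/(-250) = -1/250 ≈ -0.0040000)
x(R(-1 + 6*(-2)))*s = -12*(-1/250) = 6/125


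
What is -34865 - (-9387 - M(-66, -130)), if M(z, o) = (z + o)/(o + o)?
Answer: -1656021/65 ≈ -25477.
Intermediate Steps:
M(z, o) = (o + z)/(2*o) (M(z, o) = (o + z)/((2*o)) = (o + z)*(1/(2*o)) = (o + z)/(2*o))
-34865 - (-9387 - M(-66, -130)) = -34865 - (-9387 - (-130 - 66)/(2*(-130))) = -34865 - (-9387 - (-1)*(-196)/(2*130)) = -34865 - (-9387 - 1*49/65) = -34865 - (-9387 - 49/65) = -34865 - 1*(-610204/65) = -34865 + 610204/65 = -1656021/65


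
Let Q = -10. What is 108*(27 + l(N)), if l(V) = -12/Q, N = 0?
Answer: 15228/5 ≈ 3045.6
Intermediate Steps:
l(V) = 6/5 (l(V) = -12/(-10) = -12*(-⅒) = 6/5)
108*(27 + l(N)) = 108*(27 + 6/5) = 108*(141/5) = 15228/5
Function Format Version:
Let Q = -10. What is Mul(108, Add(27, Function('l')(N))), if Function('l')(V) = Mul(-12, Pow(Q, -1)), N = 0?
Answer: Rational(15228, 5) ≈ 3045.6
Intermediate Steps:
Function('l')(V) = Rational(6, 5) (Function('l')(V) = Mul(-12, Pow(-10, -1)) = Mul(-12, Rational(-1, 10)) = Rational(6, 5))
Mul(108, Add(27, Function('l')(N))) = Mul(108, Add(27, Rational(6, 5))) = Mul(108, Rational(141, 5)) = Rational(15228, 5)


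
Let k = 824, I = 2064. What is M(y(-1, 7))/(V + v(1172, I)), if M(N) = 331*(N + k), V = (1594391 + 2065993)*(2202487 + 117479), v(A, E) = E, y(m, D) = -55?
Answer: 254539/8491966429008 ≈ 2.9974e-8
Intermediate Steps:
V = 8491966426944 (V = 3660384*2319966 = 8491966426944)
M(N) = 272744 + 331*N (M(N) = 331*(N + 824) = 331*(824 + N) = 272744 + 331*N)
M(y(-1, 7))/(V + v(1172, I)) = (272744 + 331*(-55))/(8491966426944 + 2064) = (272744 - 18205)/8491966429008 = 254539*(1/8491966429008) = 254539/8491966429008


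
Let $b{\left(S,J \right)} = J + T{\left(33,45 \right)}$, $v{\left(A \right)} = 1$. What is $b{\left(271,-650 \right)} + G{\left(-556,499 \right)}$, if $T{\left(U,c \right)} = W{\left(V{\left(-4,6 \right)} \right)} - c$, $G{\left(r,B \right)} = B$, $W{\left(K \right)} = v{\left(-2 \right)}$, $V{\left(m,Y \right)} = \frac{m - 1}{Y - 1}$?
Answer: $-195$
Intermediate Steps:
$V{\left(m,Y \right)} = \frac{-1 + m}{-1 + Y}$
$W{\left(K \right)} = 1$
$T{\left(U,c \right)} = 1 - c$
$b{\left(S,J \right)} = -44 + J$ ($b{\left(S,J \right)} = J + \left(1 - 45\right) = J - 44 = -44 + J$)
$b{\left(271,-650 \right)} + G{\left(-556,499 \right)} = \left(-44 - 650\right) + 499 = -694 + 499 = -195$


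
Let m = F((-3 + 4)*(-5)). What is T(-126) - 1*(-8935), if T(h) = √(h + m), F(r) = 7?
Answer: 8935 + I*√119 ≈ 8935.0 + 10.909*I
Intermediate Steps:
m = 7
T(h) = √(7 + h) (T(h) = √(h + 7) = √(7 + h))
T(-126) - 1*(-8935) = √(7 - 126) - 1*(-8935) = √(-119) + 8935 = I*√119 + 8935 = 8935 + I*√119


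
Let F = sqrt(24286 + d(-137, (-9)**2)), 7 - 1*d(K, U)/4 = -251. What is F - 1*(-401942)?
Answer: 401942 + sqrt(25318) ≈ 4.0210e+5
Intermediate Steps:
d(K, U) = 1032 (d(K, U) = 28 - 4*(-251) = 28 + 1004 = 1032)
F = sqrt(25318) (F = sqrt(24286 + 1032) = sqrt(25318) ≈ 159.12)
F - 1*(-401942) = sqrt(25318) - 1*(-401942) = sqrt(25318) + 401942 = 401942 + sqrt(25318)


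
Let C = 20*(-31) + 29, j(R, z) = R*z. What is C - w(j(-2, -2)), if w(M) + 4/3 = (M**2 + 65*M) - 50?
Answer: -2447/3 ≈ -815.67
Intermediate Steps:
w(M) = -154/3 + M**2 + 65*M (w(M) = -4/3 + ((M**2 + 65*M) - 50) = -4/3 + (-50 + M**2 + 65*M) = -154/3 + M**2 + 65*M)
C = -591 (C = -620 + 29 = -591)
C - w(j(-2, -2)) = -591 - (-154/3 + (-2*(-2))**2 + 65*(-2*(-2))) = -591 - (-154/3 + 4**2 + 65*4) = -591 - (-154/3 + 16 + 260) = -591 - 1*674/3 = -591 - 674/3 = -2447/3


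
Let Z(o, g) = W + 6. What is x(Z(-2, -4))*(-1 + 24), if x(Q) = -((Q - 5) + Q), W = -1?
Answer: -115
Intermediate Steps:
Z(o, g) = 5 (Z(o, g) = -1 + 6 = 5)
x(Q) = 5 - 2*Q (x(Q) = -((-5 + Q) + Q) = -(-5 + 2*Q) = 5 - 2*Q)
x(Z(-2, -4))*(-1 + 24) = (5 - 2*5)*(-1 + 24) = (5 - 10)*23 = -5*23 = -115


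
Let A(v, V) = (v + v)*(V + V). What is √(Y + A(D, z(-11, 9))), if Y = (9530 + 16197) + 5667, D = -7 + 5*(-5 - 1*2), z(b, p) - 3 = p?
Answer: √29378 ≈ 171.40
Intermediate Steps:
z(b, p) = 3 + p
D = -42 (D = -7 + 5*(-5 - 2) = -7 + 5*(-7) = -7 - 35 = -42)
A(v, V) = 4*V*v (A(v, V) = (2*v)*(2*V) = 4*V*v)
Y = 31394 (Y = 25727 + 5667 = 31394)
√(Y + A(D, z(-11, 9))) = √(31394 + 4*(3 + 9)*(-42)) = √(31394 + 4*12*(-42)) = √(31394 - 2016) = √29378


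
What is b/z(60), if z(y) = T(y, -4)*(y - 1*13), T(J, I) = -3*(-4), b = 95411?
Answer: 95411/564 ≈ 169.17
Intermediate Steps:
T(J, I) = 12
z(y) = -156 + 12*y (z(y) = 12*(y - 1*13) = 12*(y - 13) = 12*(-13 + y) = -156 + 12*y)
b/z(60) = 95411/(-156 + 12*60) = 95411/(-156 + 720) = 95411/564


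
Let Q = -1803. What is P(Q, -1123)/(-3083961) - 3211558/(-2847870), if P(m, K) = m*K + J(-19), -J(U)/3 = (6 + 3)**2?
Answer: 689788793603/1463786668845 ≈ 0.47124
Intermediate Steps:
J(U) = -243 (J(U) = -3*(6 + 3)**2 = -3*9**2 = -3*81 = -243)
P(m, K) = -243 + K*m (P(m, K) = m*K - 243 = K*m - 243 = -243 + K*m)
P(Q, -1123)/(-3083961) - 3211558/(-2847870) = (-243 - 1123*(-1803))/(-3083961) - 3211558/(-2847870) = (-243 + 2024769)*(-1/3083961) - 3211558*(-1/2847870) = 2024526*(-1/3083961) + 1605779/1423935 = -674842/1027987 + 1605779/1423935 = 689788793603/1463786668845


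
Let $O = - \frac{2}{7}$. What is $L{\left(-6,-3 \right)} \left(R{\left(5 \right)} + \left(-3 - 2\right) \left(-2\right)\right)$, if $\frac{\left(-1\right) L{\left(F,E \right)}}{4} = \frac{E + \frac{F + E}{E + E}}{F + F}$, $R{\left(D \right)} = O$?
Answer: $- \frac{34}{7} \approx -4.8571$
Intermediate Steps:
$O = - \frac{2}{7}$ ($O = \left(-2\right) \frac{1}{7} = - \frac{2}{7} \approx -0.28571$)
$R{\left(D \right)} = - \frac{2}{7}$
$L{\left(F,E \right)} = - \frac{2 \left(E + \frac{E + F}{2 E}\right)}{F}$ ($L{\left(F,E \right)} = - 4 \frac{E + \frac{F + E}{E + E}}{F + F} = - 4 \frac{E + \frac{E + F}{2 E}}{2 F} = - \frac{2 \left(E + \frac{E + F}{2 E}\right)}{F}$)
$L{\left(-6,-3 \right)} \left(R{\left(5 \right)} + \left(-3 - 2\right) \left(-2\right)\right) = \frac{\left(-1\right) \left(-6\right) - - 3 \left(1 + 2 \left(-3\right)\right)}{\left(-3\right) \left(-6\right)} \left(- \frac{2}{7} + \left(-3 - 2\right) \left(-2\right)\right) = \left(- \frac{1}{3}\right) \left(- \frac{1}{6}\right) \left(6 - - 3 \left(1 - 6\right)\right) \left(- \frac{2}{7} - -10\right) = \left(- \frac{1}{3}\right) \left(- \frac{1}{6}\right) \left(6 - \left(-3\right) \left(-5\right)\right) \left(- \frac{2}{7} + 10\right) = \left(- \frac{1}{3}\right) \left(- \frac{1}{6}\right) \left(6 - 15\right) \frac{68}{7} = \left(- \frac{1}{3}\right) \left(- \frac{1}{6}\right) \left(-9\right) \frac{68}{7} = \left(- \frac{1}{2}\right) \frac{68}{7} = - \frac{34}{7}$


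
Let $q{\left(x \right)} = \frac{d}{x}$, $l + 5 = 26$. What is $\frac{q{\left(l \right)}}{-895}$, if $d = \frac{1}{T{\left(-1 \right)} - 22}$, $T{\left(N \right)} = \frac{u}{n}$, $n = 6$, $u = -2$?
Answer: $\frac{1}{419755} \approx 2.3823 \cdot 10^{-6}$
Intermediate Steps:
$l = 21$ ($l = -5 + 26 = 21$)
$T{\left(N \right)} = - \frac{1}{3}$ ($T{\left(N \right)} = - \frac{2}{6} = \left(-2\right) \frac{1}{6} = - \frac{1}{3}$)
$d = - \frac{3}{67}$ ($d = \frac{1}{- \frac{1}{3} - 22} = \frac{1}{- \frac{67}{3}} = - \frac{3}{67} \approx -0.044776$)
$q{\left(x \right)} = - \frac{3}{67 x}$
$\frac{q{\left(l \right)}}{-895} = \frac{\left(- \frac{3}{67}\right) \frac{1}{21}}{-895} = \left(- \frac{3}{67}\right) \frac{1}{21} \left(- \frac{1}{895}\right) = \left(- \frac{1}{469}\right) \left(- \frac{1}{895}\right) = \frac{1}{419755}$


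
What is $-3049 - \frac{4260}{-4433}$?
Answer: $- \frac{13511957}{4433} \approx -3048.0$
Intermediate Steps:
$-3049 - \frac{4260}{-4433} = -3049 - - \frac{4260}{4433} = -3049 + \frac{4260}{4433} = - \frac{13511957}{4433}$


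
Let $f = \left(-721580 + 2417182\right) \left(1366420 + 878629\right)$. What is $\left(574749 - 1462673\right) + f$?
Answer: $3806708686574$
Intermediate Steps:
$f = 3806709574498$ ($f = 1695602 \cdot 2245049 = 3806709574498$)
$\left(574749 - 1462673\right) + f = \left(574749 - 1462673\right) + 3806709574498 = -887924 + 3806709574498 = 3806708686574$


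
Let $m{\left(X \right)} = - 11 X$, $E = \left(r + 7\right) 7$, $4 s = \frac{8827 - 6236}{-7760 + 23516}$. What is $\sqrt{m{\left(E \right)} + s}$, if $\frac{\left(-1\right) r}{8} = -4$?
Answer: $\frac{i \sqrt{745489156659}}{15756} \approx 54.799 i$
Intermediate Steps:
$r = 32$ ($r = \left(-8\right) \left(-4\right) = 32$)
$s = \frac{2591}{63024}$ ($s = \frac{\left(8827 - 6236\right) \frac{1}{-7760 + 23516}}{4} = \frac{2591 \cdot \frac{1}{15756}}{4} = \frac{1}{4} \cdot \frac{2591}{15756} = \frac{2591}{63024} \approx 0.041111$)
$E = 273$ ($E = \left(32 + 7\right) 7 = 39 \cdot 7 = 273$)
$\sqrt{m{\left(E \right)} + s} = \sqrt{\left(-11\right) 273 + \frac{2591}{63024}} = \sqrt{-3003 + \frac{2591}{63024}} = \sqrt{- \frac{189258481}{63024}} = \frac{i \sqrt{745489156659}}{15756}$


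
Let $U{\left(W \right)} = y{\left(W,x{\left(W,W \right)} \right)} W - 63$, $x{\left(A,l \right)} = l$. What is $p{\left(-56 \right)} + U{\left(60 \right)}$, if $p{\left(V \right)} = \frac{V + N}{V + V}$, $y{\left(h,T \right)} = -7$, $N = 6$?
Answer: $- \frac{27023}{56} \approx -482.55$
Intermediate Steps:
$p{\left(V \right)} = \frac{6 + V}{2 V}$ ($p{\left(V \right)} = \frac{V + 6}{V + V} = \frac{6 + V}{2 V}$)
$U{\left(W \right)} = -63 - 7 W$ ($U{\left(W \right)} = - 7 W - 63 = -63 - 7 W$)
$p{\left(-56 \right)} + U{\left(60 \right)} = \frac{6 - 56}{2 \left(-56\right)} - 483 = \frac{1}{2} \left(- \frac{1}{56}\right) \left(-50\right) - 483 = \frac{25}{56} - 483 = - \frac{27023}{56}$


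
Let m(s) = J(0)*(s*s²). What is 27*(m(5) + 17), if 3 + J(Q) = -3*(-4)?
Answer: 30834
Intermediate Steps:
J(Q) = 9 (J(Q) = -3 - 3*(-4) = -3 + 12 = 9)
m(s) = 9*s³ (m(s) = 9*(s*s²) = 9*s³)
27*(m(5) + 17) = 27*(9*5³ + 17) = 27*(9*125 + 17) = 27*(1125 + 17) = 27*1142 = 30834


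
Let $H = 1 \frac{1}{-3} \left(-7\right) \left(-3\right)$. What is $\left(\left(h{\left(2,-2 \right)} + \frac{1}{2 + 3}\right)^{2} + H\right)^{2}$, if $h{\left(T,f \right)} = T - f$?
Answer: $\frac{70756}{625} \approx 113.21$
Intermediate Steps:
$H = -7$ ($H = 1 \left(- \frac{1}{3}\right) \left(-7\right) \left(-3\right) = \left(- \frac{1}{3}\right) \left(-7\right) \left(-3\right) = \frac{7}{3} \left(-3\right) = -7$)
$\left(\left(h{\left(2,-2 \right)} + \frac{1}{2 + 3}\right)^{2} + H\right)^{2} = \left(\left(\left(2 - -2\right) + \frac{1}{2 + 3}\right)^{2} - 7\right)^{2} = \left(\left(\left(2 + 2\right) + \frac{1}{5}\right)^{2} - 7\right)^{2} = \left(\left(4 + \frac{1}{5}\right)^{2} - 7\right)^{2} = \left(\left(\frac{21}{5}\right)^{2} - 7\right)^{2} = \left(\frac{441}{25} - 7\right)^{2} = \left(\frac{266}{25}\right)^{2} = \frac{70756}{625}$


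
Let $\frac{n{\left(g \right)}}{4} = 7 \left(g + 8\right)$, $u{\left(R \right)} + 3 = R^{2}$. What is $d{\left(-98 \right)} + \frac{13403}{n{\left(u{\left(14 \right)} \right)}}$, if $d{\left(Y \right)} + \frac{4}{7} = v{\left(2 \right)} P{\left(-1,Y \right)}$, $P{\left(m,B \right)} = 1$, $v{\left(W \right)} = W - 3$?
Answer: $\frac{4559}{5628} \approx 0.81006$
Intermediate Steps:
$v{\left(W \right)} = -3 + W$ ($v{\left(W \right)} = W - 3 = -3 + W$)
$u{\left(R \right)} = -3 + R^{2}$
$n{\left(g \right)} = 224 + 28 g$ ($n{\left(g \right)} = 4 \cdot 7 \left(g + 8\right) = 4 \cdot 7 \left(8 + g\right) = 4 \left(56 + 7 g\right) = 224 + 28 g$)
$d{\left(Y \right)} = - \frac{11}{7}$ ($d{\left(Y \right)} = - \frac{4}{7} + \left(-3 + 2\right) 1 = - \frac{4}{7} - 1 = - \frac{11}{7}$)
$d{\left(-98 \right)} + \frac{13403}{n{\left(u{\left(14 \right)} \right)}} = - \frac{11}{7} + \frac{13403}{224 + 28 \left(-3 + 14^{2}\right)} = - \frac{11}{7} + \frac{13403}{224 + 28 \left(-3 + 196\right)} = - \frac{11}{7} + \frac{13403}{224 + 28 \cdot 193} = - \frac{11}{7} + \frac{13403}{224 + 5404} = - \frac{11}{7} + \frac{13403}{5628} = \frac{4559}{5628}$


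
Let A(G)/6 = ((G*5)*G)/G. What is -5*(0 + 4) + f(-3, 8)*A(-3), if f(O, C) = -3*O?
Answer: -830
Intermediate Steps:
A(G) = 30*G (A(G) = 6*(((G*5)*G)/G) = 6*(((5*G)*G)/G) = 6*((5*G²)/G) = 6*(5*G) = 30*G)
-5*(0 + 4) + f(-3, 8)*A(-3) = -5*(0 + 4) + (-3*(-3))*(30*(-3)) = -5*4 + 9*(-90) = -20 - 810 = -830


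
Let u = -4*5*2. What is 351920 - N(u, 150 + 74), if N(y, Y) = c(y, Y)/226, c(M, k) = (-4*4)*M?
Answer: 39766640/113 ≈ 3.5192e+5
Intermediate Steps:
c(M, k) = -16*M
u = -40 (u = -20*2 = -40)
N(y, Y) = -8*y/113 (N(y, Y) = -16*y/226 = -16*y*(1/226) = -8*y/113)
351920 - N(u, 150 + 74) = 351920 - (-8)*(-40)/113 = 351920 - 1*320/113 = 351920 - 320/113 = 39766640/113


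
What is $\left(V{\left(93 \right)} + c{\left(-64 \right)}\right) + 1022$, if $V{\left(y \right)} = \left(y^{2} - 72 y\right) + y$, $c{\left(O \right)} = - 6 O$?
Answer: $3452$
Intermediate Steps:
$V{\left(y \right)} = y^{2} - 71 y$
$\left(V{\left(93 \right)} + c{\left(-64 \right)}\right) + 1022 = \left(93 \left(-71 + 93\right) - -384\right) + 1022 = \left(93 \cdot 22 + 384\right) + 1022 = \left(2046 + 384\right) + 1022 = 2430 + 1022 = 3452$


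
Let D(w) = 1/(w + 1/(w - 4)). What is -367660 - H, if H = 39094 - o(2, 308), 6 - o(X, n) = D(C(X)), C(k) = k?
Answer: -1220246/3 ≈ -4.0675e+5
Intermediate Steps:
D(w) = 1/(w + 1/(-4 + w))
o(X, n) = 6 - (-4 + X)/(1 + X**2 - 4*X)
H = 117266/3 (H = 39094 - (10 - 25*2 + 6*2**2)/(1 + 2**2 - 4*2) = 39094 - (10 - 50 + 6*4)/(1 + 4 - 8) = 39094 - (10 - 50 + 24)/(-3) = 39094 - (-1)*(-16)/3 = 39094 - 1*16/3 = 39094 - 16/3 = 117266/3 ≈ 39089.)
-367660 - H = -367660 - 1*117266/3 = -367660 - 117266/3 = -1220246/3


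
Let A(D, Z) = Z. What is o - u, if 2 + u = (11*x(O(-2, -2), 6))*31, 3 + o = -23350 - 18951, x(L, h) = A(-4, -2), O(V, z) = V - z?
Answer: -41620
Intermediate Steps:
x(L, h) = -2
o = -42304 (o = -3 + (-23350 - 18951) = -3 - 42301 = -42304)
u = -684 (u = -2 + (11*(-2))*31 = -2 - 22*31 = -2 - 682 = -684)
o - u = -42304 - 1*(-684) = -42304 + 684 = -41620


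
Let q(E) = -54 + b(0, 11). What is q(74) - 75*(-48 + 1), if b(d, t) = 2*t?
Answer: 3493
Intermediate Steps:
q(E) = -32 (q(E) = -54 + 2*11 = -54 + 22 = -32)
q(74) - 75*(-48 + 1) = -32 - 75*(-48 + 1) = -32 - 75*(-47) = -32 + 3525 = 3493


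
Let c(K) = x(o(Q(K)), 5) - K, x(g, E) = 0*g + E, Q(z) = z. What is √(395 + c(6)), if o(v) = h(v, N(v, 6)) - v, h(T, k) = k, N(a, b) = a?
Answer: √394 ≈ 19.849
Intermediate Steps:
o(v) = 0 (o(v) = v - v = 0)
x(g, E) = E (x(g, E) = 0 + E = E)
c(K) = 5 - K
√(395 + c(6)) = √(395 + (5 - 1*6)) = √(395 + (5 - 6)) = √(395 - 1) = √394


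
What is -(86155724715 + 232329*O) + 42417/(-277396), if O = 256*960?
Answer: -39737781380480397/277396 ≈ -1.4325e+11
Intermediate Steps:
O = 245760
-(86155724715 + 232329*O) + 42417/(-277396) = -232329/(1/(245760 + 370835)) + 42417/(-277396) = -232329/(1/616595) + 42417*(-1/277396) = -232329/1/616595 - 42417/277396 = -232329*616595 - 42417/277396 = -143252899755 - 42417/277396 = -39737781380480397/277396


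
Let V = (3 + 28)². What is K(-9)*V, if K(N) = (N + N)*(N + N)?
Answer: 311364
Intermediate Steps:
K(N) = 4*N² (K(N) = (2*N)*(2*N) = 4*N²)
V = 961 (V = 31² = 961)
K(-9)*V = (4*(-9)²)*961 = (4*81)*961 = 324*961 = 311364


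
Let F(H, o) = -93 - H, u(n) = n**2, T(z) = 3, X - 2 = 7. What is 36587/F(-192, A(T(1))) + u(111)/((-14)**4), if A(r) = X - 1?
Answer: 1406745971/3803184 ≈ 369.89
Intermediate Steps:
X = 9 (X = 2 + 7 = 9)
A(r) = 8 (A(r) = 9 - 1 = 8)
36587/F(-192, A(T(1))) + u(111)/((-14)**4) = 36587/(-93 - 1*(-192)) + 111**2/((-14)**4) = 36587/(-93 + 192) + 12321/38416 = 36587/99 + 12321*(1/38416) = 36587*(1/99) + 12321/38416 = 36587/99 + 12321/38416 = 1406745971/3803184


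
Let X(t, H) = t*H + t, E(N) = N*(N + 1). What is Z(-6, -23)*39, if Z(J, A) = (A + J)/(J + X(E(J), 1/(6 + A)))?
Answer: -6409/126 ≈ -50.865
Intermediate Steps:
E(N) = N*(1 + N)
X(t, H) = t + H*t (X(t, H) = H*t + t = t + H*t)
Z(J, A) = (A + J)/(J + J*(1 + J)*(1 + 1/(6 + A))) (Z(J, A) = (A + J)/(J + (J*(1 + J))*(1 + 1/(6 + A))) = (A + J)/(J + J*(1 + J)*(1 + 1/(6 + A))))
Z(-6, -23)*39 = ((6 - 23)*(-23 - 6)/((-6)*(6 - 23 + (1 - 6)*(7 - 23))))*39 = -⅙*(-17)*(-29)/(6 - 23 - 5*(-16))*39 = -⅙*(-17)*(-29)/(6 - 23 + 80)*39 = -⅙*(-17)*(-29)/63*39 = -⅙*1/63*(-17)*(-29)*39 = -493/378*39 = -6409/126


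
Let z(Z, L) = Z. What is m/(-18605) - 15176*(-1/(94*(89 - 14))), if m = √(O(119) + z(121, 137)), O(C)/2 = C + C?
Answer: 7588/3525 - √597/18605 ≈ 2.1513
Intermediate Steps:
O(C) = 4*C (O(C) = 2*(C + C) = 2*(2*C) = 4*C)
m = √597 (m = √(4*119 + 121) = √(476 + 121) = √597 ≈ 24.434)
m/(-18605) - 15176*(-1/(94*(89 - 14))) = √597/(-18605) - 15176*(-1/(94*(89 - 14))) = √597*(-1/18605) - 15176/((-94*75)) = -√597/18605 - 15176/(-7050) = -√597/18605 - 15176*(-1/7050) = -√597/18605 + 7588/3525 = 7588/3525 - √597/18605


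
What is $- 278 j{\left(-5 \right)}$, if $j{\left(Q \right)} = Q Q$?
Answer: $-6950$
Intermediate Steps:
$j{\left(Q \right)} = Q^{2}$
$- 278 j{\left(-5 \right)} = - 278 \left(-5\right)^{2} = \left(-278\right) 25 = -6950$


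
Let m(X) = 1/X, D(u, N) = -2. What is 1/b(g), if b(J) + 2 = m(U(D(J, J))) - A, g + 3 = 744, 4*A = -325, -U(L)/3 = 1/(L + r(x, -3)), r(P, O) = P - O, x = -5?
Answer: 12/967 ≈ 0.012410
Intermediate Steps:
U(L) = -3/(-2 + L) (U(L) = -3/(L + (-5 - 1*(-3))) = -3/(L + (-5 + 3)) = -3/(L - 2) = -3/(-2 + L))
A = -325/4 (A = (¼)*(-325) = -325/4 ≈ -81.250)
g = 741 (g = -3 + 744 = 741)
b(J) = 967/12 (b(J) = -2 + (1/(-3/(-2 - 2)) - 1*(-325/4)) = -2 + (1/(-3/(-4)) + 325/4) = -2 + (1/(-3*(-¼)) + 325/4) = -2 + (1/(¾) + 325/4) = -2 + (4/3 + 325/4) = -2 + 991/12 = 967/12)
1/b(g) = 1/(967/12) = 12/967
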